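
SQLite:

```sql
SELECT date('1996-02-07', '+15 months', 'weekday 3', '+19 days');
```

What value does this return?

1997-05-26

Adding +15 months to 1996-02-07 gives 1997-05-07.
`weekday 3` advances to the next Wednesday; 1997-05-07 is already a Wednesday, so it stays at 1997-05-07.
Advancing 19 more days within May lands on 1997-05-26.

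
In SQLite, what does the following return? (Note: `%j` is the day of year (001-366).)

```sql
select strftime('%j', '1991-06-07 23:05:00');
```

158

Day-of-year for 1991-06-07: days since 1991-01-01 inclusive = 158, zero-padded to 158.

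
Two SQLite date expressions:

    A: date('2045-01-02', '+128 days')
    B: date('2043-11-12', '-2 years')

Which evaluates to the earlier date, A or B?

B

A = 2045-05-10.
B = 2041-11-12.
B is earlier.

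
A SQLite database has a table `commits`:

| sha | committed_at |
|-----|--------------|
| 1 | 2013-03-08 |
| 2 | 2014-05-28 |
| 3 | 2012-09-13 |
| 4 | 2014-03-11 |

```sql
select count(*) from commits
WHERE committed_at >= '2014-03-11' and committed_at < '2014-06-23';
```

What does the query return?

2

Rows in [2014-03-11, 2014-06-23): 2014-05-28, 2014-03-11 → 2 rows.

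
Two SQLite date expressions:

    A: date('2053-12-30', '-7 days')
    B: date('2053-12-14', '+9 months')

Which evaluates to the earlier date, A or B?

A

A = 2053-12-23.
B = 2054-09-14.
A is earlier.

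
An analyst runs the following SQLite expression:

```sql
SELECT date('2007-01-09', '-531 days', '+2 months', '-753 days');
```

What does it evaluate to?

Applying '-531 days' to 2007-01-09: counting 531 days back gives 2005-07-27.
Adding +2 months to 2005-07-27 gives 2005-09-27.
Applying '-753 days' to 2005-09-27: counting 753 days back gives 2003-09-05.

2003-09-05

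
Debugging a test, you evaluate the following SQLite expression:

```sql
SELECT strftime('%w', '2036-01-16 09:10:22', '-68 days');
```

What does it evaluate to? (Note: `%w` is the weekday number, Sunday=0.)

5

First apply '-68 days': 2036-01-16 09:10:22 → 2035-11-09 09:10:22.
2035-11-09 is a Friday; with Sunday=0 that is 5.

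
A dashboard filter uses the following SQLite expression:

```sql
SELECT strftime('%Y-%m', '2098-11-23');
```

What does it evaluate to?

`%Y-%m` extracts the year-month: 2098-11.

2098-11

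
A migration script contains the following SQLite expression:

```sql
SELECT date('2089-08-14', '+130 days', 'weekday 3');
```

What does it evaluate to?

Applying '+130 days' to 2089-08-14: counting 130 days forward gives 2089-12-22.
`weekday 3` advances to the next Wednesday; 2089-12-22 is a Thursday, so it moves forward to 2089-12-28.

2089-12-28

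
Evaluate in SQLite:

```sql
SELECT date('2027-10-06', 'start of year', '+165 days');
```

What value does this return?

`start of year` rewinds 2027-10-06 to 2027-01-01.
Applying '+165 days' to 2027-01-01: counting 165 days forward gives 2027-06-15.

2027-06-15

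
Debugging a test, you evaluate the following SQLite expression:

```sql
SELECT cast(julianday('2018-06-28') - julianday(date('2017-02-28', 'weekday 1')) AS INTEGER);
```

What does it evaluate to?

`weekday 1` advances to the next Monday; 2017-02-28 is a Tuesday, so it moves forward to 2017-03-06.
25 days remain in March 2017 after the 6th (31 − 6).
Full months from April 2017 through May 2018 contribute their day counts.
Then 28 days into June 2018.
Total: 25 + 30 + 31 + 30 + 31 + 31 + 30 + 31 + 30 + 31 + 31 + 28 + 31 + 30 + 31 + 28 = 479.

479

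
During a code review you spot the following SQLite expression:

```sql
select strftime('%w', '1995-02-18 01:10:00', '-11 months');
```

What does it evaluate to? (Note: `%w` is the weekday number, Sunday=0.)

5

First apply '-11 months': 1995-02-18 01:10:00 → 1994-03-18 01:10:00.
1994-03-18 is a Friday; with Sunday=0 that is 5.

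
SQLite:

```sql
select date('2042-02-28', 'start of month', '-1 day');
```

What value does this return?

`start of month` rewinds 2042-02-28 to 2042-02-01.
Going back 1 day from 2042-02-01 reaches 2042-01-31 (last day of January, 31 days).

2042-01-31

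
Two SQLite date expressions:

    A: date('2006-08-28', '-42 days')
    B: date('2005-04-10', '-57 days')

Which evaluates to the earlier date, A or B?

A = 2006-07-17.
B = 2005-02-12.
B is earlier.

B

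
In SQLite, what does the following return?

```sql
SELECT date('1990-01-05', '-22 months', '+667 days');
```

1990-01-01

Adding -22 months to 1990-01-05 gives 1988-03-05.
Applying '+667 days' to 1988-03-05: counting 667 days forward gives 1990-01-01.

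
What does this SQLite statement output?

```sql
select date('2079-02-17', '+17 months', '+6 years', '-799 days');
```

Adding +17 months to 2079-02-17 gives 2080-07-17.
Adding +6 years to 2080-07-17 gives 2086-07-17.
Applying '-799 days' to 2086-07-17: counting 799 days back gives 2084-05-09.

2084-05-09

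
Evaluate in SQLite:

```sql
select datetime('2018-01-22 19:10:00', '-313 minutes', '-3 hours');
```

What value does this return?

2018-01-22 10:57:00

313 minutes = 5h 13m; -313 minutes from 2018-01-22 19:10:00 is 2018-01-22 13:57:00.
-3 hours from 2018-01-22 13:57:00 is 2018-01-22 10:57:00.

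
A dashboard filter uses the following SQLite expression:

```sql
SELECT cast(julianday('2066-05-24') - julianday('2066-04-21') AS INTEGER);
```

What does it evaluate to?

9 days remain in April 2066 after the 21st (30 − 21).
Then 24 days into May 2066.
Total: 9 + 24 = 33.

33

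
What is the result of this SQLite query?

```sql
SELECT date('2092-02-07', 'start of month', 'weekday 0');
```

2092-02-03

`start of month` rewinds 2092-02-07 to 2092-02-01.
`weekday 0` advances to the next Sunday; 2092-02-01 is a Friday, so it moves forward to 2092-02-03.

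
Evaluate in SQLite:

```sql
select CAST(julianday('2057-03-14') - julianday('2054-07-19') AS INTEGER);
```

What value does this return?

969

12 days remain in July 2054 after the 19th (31 − 19).
Full months from August 2054 through February 2057 contribute their day counts.
Then 14 days into March 2057.
Total: 12 + 31 + 30 + 31 + 30 + 31 + 31 + 28 + 31 + 30 + 31 + 30 + 31 + 31 + 30 + 31 + 30 + 31 + 31 + 29 + 31 + 30 + 31 + 30 + 31 + 31 + 30 + 31 + 30 + 31 + 31 + 28 + 14 = 969.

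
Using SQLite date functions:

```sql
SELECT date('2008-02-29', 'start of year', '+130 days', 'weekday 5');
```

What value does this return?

2008-05-16

`start of year` rewinds 2008-02-29 to 2008-01-01.
Applying '+130 days' to 2008-01-01: counting 130 days forward gives 2008-05-10.
`weekday 5` advances to the next Friday; 2008-05-10 is a Saturday, so it moves forward to 2008-05-16.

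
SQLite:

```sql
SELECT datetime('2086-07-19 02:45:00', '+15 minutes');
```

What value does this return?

2086-07-19 03:00:00

+15 minutes from 2086-07-19 02:45:00 is 2086-07-19 03:00:00.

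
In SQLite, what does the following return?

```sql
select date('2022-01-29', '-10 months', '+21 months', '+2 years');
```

2024-12-29

Adding -10 months to 2022-01-29 gives 2021-03-29.
Adding +21 months to 2021-03-29 gives 2022-12-29.
Adding +2 years to 2022-12-29 gives 2024-12-29.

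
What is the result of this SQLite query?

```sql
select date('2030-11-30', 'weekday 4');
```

2030-12-05

`weekday 4` advances to the next Thursday; 2030-11-30 is a Saturday, so it moves forward to 2030-12-05.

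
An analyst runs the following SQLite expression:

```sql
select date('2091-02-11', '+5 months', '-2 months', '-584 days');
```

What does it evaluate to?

Adding +5 months to 2091-02-11 gives 2091-07-11.
Adding -2 months to 2091-07-11 gives 2091-05-11.
Applying '-584 days' to 2091-05-11: counting 584 days back gives 2089-10-04.

2089-10-04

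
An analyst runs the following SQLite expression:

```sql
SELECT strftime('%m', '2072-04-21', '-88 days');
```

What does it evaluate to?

01

First apply '-88 days': 2072-04-21 → 2072-01-24.
`%m` extracts the 2-digit month (01-12): 01.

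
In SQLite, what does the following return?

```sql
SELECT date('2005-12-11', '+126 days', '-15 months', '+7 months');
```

Applying '+126 days' to 2005-12-11: counting 126 days forward gives 2006-04-16.
Adding -15 months to 2006-04-16 gives 2005-01-16.
Adding +7 months to 2005-01-16 gives 2005-08-16.

2005-08-16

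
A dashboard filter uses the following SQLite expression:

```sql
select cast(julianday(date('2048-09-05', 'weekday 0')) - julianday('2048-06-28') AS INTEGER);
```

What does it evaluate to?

`weekday 0` advances to the next Sunday; 2048-09-05 is a Saturday, so it moves forward to 2048-09-06.
2 days remain in June 2048 after the 28th (30 − 28).
July 2048: 31 days.
August 2048: 31 days.
Then 6 days into September 2048.
Total: 2 + 31 + 31 + 6 = 70.

70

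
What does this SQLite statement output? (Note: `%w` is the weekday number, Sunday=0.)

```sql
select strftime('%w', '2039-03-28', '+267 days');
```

2

First apply '+267 days': 2039-03-28 → 2039-12-20.
2039-12-20 is a Tuesday; with Sunday=0 that is 2.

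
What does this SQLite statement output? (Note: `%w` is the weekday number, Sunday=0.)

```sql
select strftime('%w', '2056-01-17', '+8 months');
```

First apply '+8 months': 2056-01-17 → 2056-09-17.
2056-09-17 is a Sunday; with Sunday=0 that is 0.

0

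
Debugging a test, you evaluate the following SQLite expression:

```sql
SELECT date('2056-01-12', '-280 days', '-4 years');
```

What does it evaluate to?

Applying '-280 days' to 2056-01-12: counting 280 days back gives 2055-04-07.
Adding -4 years to 2055-04-07 gives 2051-04-07.

2051-04-07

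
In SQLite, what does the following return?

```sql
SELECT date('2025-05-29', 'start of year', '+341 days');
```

2025-12-08

`start of year` rewinds 2025-05-29 to 2025-01-01.
Applying '+341 days' to 2025-01-01: counting 341 days forward gives 2025-12-08.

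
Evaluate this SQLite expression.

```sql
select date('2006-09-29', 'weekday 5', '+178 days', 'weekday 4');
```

2007-03-29

`weekday 5` advances to the next Friday; 2006-09-29 is already a Friday, so it stays at 2006-09-29.
Applying '+178 days' to 2006-09-29: counting 178 days forward gives 2007-03-26.
`weekday 4` advances to the next Thursday; 2007-03-26 is a Monday, so it moves forward to 2007-03-29.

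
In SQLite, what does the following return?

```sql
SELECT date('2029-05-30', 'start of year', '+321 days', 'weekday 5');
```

`start of year` rewinds 2029-05-30 to 2029-01-01.
Applying '+321 days' to 2029-01-01: counting 321 days forward gives 2029-11-18.
`weekday 5` advances to the next Friday; 2029-11-18 is a Sunday, so it moves forward to 2029-11-23.

2029-11-23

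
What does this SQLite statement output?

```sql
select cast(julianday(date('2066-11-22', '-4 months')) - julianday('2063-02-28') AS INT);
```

1240

Adding -4 months to 2066-11-22 gives 2066-07-22.
0 days remain in February 2063 after the 28th (28 − 28).
Full months from March 2063 through June 2066 contribute their day counts.
Then 22 days into July 2066.
Total: 0 + 31 + 30 + 31 + 30 + 31 + 31 + 30 + 31 + 30 + 31 + 31 + 29 + 31 + 30 + 31 + 30 + 31 + 31 + 30 + 31 + 30 + 31 + 31 + 28 + 31 + 30 + 31 + 30 + 31 + 31 + 30 + 31 + 30 + 31 + 31 + 28 + 31 + 30 + 31 + 30 + 22 = 1240.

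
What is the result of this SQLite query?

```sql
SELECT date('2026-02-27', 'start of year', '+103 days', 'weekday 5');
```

`start of year` rewinds 2026-02-27 to 2026-01-01.
Applying '+103 days' to 2026-01-01: counting 103 days forward gives 2026-04-14.
`weekday 5` advances to the next Friday; 2026-04-14 is a Tuesday, so it moves forward to 2026-04-17.

2026-04-17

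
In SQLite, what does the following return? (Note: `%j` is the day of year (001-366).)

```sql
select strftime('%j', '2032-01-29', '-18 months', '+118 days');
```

First apply '-18 months', '+118 days': 2032-01-29 → 2030-11-24.
Day-of-year for 2030-11-24: days since 2030-01-01 inclusive = 328, zero-padded to 328.

328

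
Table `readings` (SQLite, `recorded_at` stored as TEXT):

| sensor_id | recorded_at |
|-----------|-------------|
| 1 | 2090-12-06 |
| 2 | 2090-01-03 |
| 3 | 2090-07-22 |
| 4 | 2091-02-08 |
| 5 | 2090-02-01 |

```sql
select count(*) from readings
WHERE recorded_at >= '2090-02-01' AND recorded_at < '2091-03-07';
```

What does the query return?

Rows in [2090-02-01, 2091-03-07): 2090-12-06, 2090-07-22, 2091-02-08, 2090-02-01 → 4 rows.

4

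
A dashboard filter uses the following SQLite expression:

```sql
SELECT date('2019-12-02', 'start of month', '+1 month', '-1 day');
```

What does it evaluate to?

2019-12-31

`start of month` rewinds 2019-12-02 to 2019-12-01.
Adding +1 month to 2019-12-01 gives 2020-01-01.
Going back 1 day from 2020-01-01 reaches 2019-12-31 (last day of December, 31 days).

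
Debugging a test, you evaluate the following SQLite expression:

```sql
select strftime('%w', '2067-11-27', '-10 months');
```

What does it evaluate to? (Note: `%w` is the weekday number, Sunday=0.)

4

First apply '-10 months': 2067-11-27 → 2067-01-27.
2067-01-27 is a Thursday; with Sunday=0 that is 4.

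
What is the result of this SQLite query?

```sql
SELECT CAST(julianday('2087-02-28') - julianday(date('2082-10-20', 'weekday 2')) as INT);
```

1592

`weekday 2` advances to the next Tuesday; 2082-10-20 is already a Tuesday, so it stays at 2082-10-20.
11 days remain in October 2082 after the 20th (31 − 20).
Full months from November 2082 through January 2087 contribute their day counts.
Then 28 days into February 2087.
Total: 11 + 30 + 31 + 31 + 28 + 31 + 30 + 31 + 30 + 31 + 31 + 30 + 31 + 30 + 31 + 31 + 29 + 31 + 30 + 31 + 30 + 31 + 31 + 30 + 31 + 30 + 31 + 31 + 28 + 31 + 30 + 31 + 30 + 31 + 31 + 30 + 31 + 30 + 31 + 31 + 28 + 31 + 30 + 31 + 30 + 31 + 31 + 30 + 31 + 30 + 31 + 31 + 28 = 1592.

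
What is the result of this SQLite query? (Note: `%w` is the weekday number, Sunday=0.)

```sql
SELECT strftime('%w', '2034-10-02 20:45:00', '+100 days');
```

First apply '+100 days': 2034-10-02 20:45:00 → 2035-01-10 20:45:00.
2035-01-10 is a Wednesday; with Sunday=0 that is 3.

3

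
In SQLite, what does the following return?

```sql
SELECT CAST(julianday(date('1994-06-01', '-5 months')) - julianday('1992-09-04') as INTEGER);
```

Adding -5 months to 1994-06-01 gives 1994-01-01.
26 days remain in September 1992 after the 4th (30 − 4).
Full months from October 1992 through December 1993 contribute their day counts.
Then 1 day into January 1994.
Total: 26 + 31 + 30 + 31 + 31 + 28 + 31 + 30 + 31 + 30 + 31 + 31 + 30 + 31 + 30 + 31 + 1 = 484.

484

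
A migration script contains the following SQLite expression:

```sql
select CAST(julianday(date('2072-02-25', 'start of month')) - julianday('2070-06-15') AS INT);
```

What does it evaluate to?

`start of month` rewinds 2072-02-25 to 2072-02-01.
15 days remain in June 2070 after the 15th (30 − 15).
Full months from July 2070 through January 2072 contribute their day counts.
Then 1 day into February 2072.
Total: 15 + 31 + 31 + 30 + 31 + 30 + 31 + 31 + 28 + 31 + 30 + 31 + 30 + 31 + 31 + 30 + 31 + 30 + 31 + 31 + 1 = 596.

596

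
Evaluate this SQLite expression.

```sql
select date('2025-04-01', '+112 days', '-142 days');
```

2025-03-02

Applying '+112 days' to 2025-04-01: counting 112 days forward gives 2025-07-22.
Applying '-142 days' to 2025-07-22: counting 142 days back gives 2025-03-02.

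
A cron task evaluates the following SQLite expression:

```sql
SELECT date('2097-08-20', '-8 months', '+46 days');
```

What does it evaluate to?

2097-02-04

Adding -8 months to 2097-08-20 gives 2096-12-20.
Applying '+46 days' to 2096-12-20: counting 46 days forward gives 2097-02-04.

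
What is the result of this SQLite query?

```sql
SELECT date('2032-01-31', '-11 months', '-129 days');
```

Adding -11 months to 2032-01-31 targets 2031-02-31. February 2031 has only 28 days, so SQLite normalizes the 3-day overflow forward to 2031-03-03.
Applying '-129 days' to 2031-03-03: counting 129 days back gives 2030-10-25.

2030-10-25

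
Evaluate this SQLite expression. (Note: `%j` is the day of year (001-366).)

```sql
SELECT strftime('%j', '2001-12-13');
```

347

Day-of-year for 2001-12-13: days since 2001-01-01 inclusive = 347, zero-padded to 347.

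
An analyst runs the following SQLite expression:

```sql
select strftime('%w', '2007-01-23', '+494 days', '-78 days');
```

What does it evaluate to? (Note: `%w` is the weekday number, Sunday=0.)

5

First apply '+494 days', '-78 days': 2007-01-23 → 2008-03-14.
2008-03-14 is a Friday; with Sunday=0 that is 5.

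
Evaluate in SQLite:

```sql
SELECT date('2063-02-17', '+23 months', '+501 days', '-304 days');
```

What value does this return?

2065-08-02

Adding +23 months to 2063-02-17 gives 2065-01-17.
Applying '+501 days' to 2065-01-17: counting 501 days forward gives 2066-06-02.
Applying '-304 days' to 2066-06-02: counting 304 days back gives 2065-08-02.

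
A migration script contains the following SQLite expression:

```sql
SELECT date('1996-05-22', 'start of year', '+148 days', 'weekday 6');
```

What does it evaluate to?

1996-06-01

`start of year` rewinds 1996-05-22 to 1996-01-01.
Applying '+148 days' to 1996-01-01: counting 148 days forward gives 1996-05-28.
`weekday 6` advances to the next Saturday; 1996-05-28 is a Tuesday, so it moves forward to 1996-06-01.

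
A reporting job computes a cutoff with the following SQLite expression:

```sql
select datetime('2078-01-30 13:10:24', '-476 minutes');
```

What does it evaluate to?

476 minutes = 7h 56m; -476 minutes from 2078-01-30 13:10:24 is 2078-01-30 05:14:24.

2078-01-30 05:14:24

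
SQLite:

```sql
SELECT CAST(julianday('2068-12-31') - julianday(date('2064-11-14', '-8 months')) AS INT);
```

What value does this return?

1753

Adding -8 months to 2064-11-14 gives 2064-03-14.
17 days remain in March 2064 after the 14th (31 − 14).
Full months from April 2064 through November 2068 contribute their day counts.
Then 31 days into December 2068.
Total: 17 + 30 + 31 + 30 + 31 + 31 + 30 + 31 + 30 + 31 + 31 + 28 + 31 + 30 + 31 + 30 + 31 + 31 + 30 + 31 + 30 + 31 + 31 + 28 + 31 + 30 + 31 + 30 + 31 + 31 + 30 + 31 + 30 + 31 + 31 + 28 + 31 + 30 + 31 + 30 + 31 + 31 + 30 + 31 + 30 + 31 + 31 + 29 + 31 + 30 + 31 + 30 + 31 + 31 + 30 + 31 + 30 + 31 = 1753.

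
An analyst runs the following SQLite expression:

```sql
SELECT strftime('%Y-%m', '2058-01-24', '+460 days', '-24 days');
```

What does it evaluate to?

First apply '+460 days', '-24 days': 2058-01-24 → 2059-04-05.
`%Y-%m` extracts the year-month: 2059-04.

2059-04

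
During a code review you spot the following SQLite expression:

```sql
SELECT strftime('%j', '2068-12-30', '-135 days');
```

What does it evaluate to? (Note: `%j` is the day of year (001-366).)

230

First apply '-135 days': 2068-12-30 → 2068-08-17.
Day-of-year for 2068-08-17: days since 2068-01-01 inclusive = 230, zero-padded to 230.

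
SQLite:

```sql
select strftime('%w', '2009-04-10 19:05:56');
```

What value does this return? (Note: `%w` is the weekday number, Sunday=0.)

5

2009-04-10 is a Friday; with Sunday=0 that is 5.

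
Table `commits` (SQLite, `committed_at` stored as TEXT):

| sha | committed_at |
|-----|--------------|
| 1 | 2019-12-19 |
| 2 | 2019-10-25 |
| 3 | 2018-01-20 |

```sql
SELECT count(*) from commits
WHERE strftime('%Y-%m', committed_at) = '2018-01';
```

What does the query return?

1

Rows with year-month 2018-01: 2018-01-20 → 1.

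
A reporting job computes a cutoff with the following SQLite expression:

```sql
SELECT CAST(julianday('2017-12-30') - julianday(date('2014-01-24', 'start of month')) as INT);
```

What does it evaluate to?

`start of month` rewinds 2014-01-24 to 2014-01-01.
30 days remain in January 2014 after the 1st (31 − 1).
Full months from February 2014 through November 2017 contribute their day counts.
Then 30 days into December 2017.
Total: 30 + 28 + 31 + 30 + 31 + 30 + 31 + 31 + 30 + 31 + 30 + 31 + 31 + 28 + 31 + 30 + 31 + 30 + 31 + 31 + 30 + 31 + 30 + 31 + 31 + 29 + 31 + 30 + 31 + 30 + 31 + 31 + 30 + 31 + 30 + 31 + 31 + 28 + 31 + 30 + 31 + 30 + 31 + 31 + 30 + 31 + 30 + 30 = 1459.

1459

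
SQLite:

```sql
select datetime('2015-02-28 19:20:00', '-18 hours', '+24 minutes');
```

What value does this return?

-18 hours from 2015-02-28 19:20:00 is 2015-02-28 01:20:00.
+24 minutes from 2015-02-28 01:20:00 is 2015-02-28 01:44:00.

2015-02-28 01:44:00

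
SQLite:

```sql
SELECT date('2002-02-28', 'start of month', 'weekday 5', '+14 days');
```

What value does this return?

2002-02-15

`start of month` rewinds 2002-02-28 to 2002-02-01.
`weekday 5` advances to the next Friday; 2002-02-01 is already a Friday, so it stays at 2002-02-01.
Advancing 14 more days within February lands on 2002-02-15.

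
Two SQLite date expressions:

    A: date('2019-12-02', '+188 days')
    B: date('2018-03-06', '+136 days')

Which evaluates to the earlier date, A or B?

B

A = 2020-06-07.
B = 2018-07-20.
B is earlier.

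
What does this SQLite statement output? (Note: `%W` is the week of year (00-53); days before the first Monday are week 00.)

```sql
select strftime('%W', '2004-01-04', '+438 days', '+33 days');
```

First apply '+438 days', '+33 days': 2004-01-04 → 2005-04-19.
2005-04-19 is a Tuesday. SQLite's %W counts Mondays since the year started; the result is 16.

16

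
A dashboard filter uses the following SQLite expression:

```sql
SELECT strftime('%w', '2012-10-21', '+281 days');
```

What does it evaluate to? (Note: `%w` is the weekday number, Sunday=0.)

1

First apply '+281 days': 2012-10-21 → 2013-07-29.
2013-07-29 is a Monday; with Sunday=0 that is 1.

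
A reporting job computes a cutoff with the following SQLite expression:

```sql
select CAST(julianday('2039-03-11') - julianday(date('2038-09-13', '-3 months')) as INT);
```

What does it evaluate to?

271

Adding -3 months to 2038-09-13 gives 2038-06-13.
17 days remain in June 2038 after the 13th (30 − 13).
Full months from July 2038 through February 2039 contribute their day counts.
Then 11 days into March 2039.
Total: 17 + 31 + 31 + 30 + 31 + 30 + 31 + 31 + 28 + 11 = 271.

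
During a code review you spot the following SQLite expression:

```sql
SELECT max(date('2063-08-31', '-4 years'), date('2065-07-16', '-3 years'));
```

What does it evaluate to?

2062-07-16

date('2063-08-31', '-4 years') → 2059-08-31.
date('2065-07-16', '-3 years') → 2062-07-16.
Later of the two is 2062-07-16.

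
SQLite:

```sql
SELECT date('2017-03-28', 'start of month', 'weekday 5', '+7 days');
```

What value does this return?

`start of month` rewinds 2017-03-28 to 2017-03-01.
`weekday 5` advances to the next Friday; 2017-03-01 is a Wednesday, so it moves forward to 2017-03-03.
Advancing 7 more days within March lands on 2017-03-10.

2017-03-10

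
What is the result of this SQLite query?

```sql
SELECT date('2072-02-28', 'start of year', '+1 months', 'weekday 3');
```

`start of year` rewinds 2072-02-28 to 2072-01-01.
Adding +1 month to 2072-01-01 gives 2072-02-01.
`weekday 3` advances to the next Wednesday; 2072-02-01 is a Monday, so it moves forward to 2072-02-03.

2072-02-03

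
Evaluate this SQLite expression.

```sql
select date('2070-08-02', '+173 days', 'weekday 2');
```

Applying '+173 days' to 2070-08-02: counting 173 days forward gives 2071-01-22.
`weekday 2` advances to the next Tuesday; 2071-01-22 is a Thursday, so it moves forward to 2071-01-27.

2071-01-27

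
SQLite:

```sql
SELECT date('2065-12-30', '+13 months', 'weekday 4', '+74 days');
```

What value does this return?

Adding +13 months to 2065-12-30 gives 2067-01-30.
`weekday 4` advances to the next Thursday; 2067-01-30 is a Sunday, so it moves forward to 2067-02-03.
Applying '+74 days' to 2067-02-03: counting 74 days forward gives 2067-04-18.

2067-04-18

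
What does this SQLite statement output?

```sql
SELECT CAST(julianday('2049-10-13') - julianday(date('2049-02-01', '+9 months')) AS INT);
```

-19

Adding +9 months to 2049-02-01 gives 2049-11-01.
18 days remain in October 2049 after the 13th (31 − 13).
Then 1 day into November 2049.
Total: 18 + 1 = 19.
The subtraction is earlier − later, so the result is −19 → -19.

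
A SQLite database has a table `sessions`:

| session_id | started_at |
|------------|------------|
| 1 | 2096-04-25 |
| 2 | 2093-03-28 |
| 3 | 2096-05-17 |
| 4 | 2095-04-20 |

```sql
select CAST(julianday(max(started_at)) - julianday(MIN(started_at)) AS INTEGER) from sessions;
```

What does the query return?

MIN = 2093-03-28, MAX = 2096-05-17.
3 days remain in March 2093 after the 28th (31 − 28).
Full months from April 2093 through April 2096 contribute their day counts.
Then 17 days into May 2096.
Total: 3 + 30 + 31 + 30 + 31 + 31 + 30 + 31 + 30 + 31 + 31 + 28 + 31 + 30 + 31 + 30 + 31 + 31 + 30 + 31 + 30 + 31 + 31 + 28 + 31 + 30 + 31 + 30 + 31 + 31 + 30 + 31 + 30 + 31 + 31 + 29 + 31 + 30 + 17 = 1146.

1146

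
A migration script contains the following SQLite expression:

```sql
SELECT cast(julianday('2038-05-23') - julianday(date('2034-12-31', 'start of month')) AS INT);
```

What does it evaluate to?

`start of month` rewinds 2034-12-31 to 2034-12-01.
30 days remain in December 2034 after the 1st (31 − 1).
Full months from January 2035 through April 2038 contribute their day counts.
Then 23 days into May 2038.
Total: 30 + 31 + 28 + 31 + 30 + 31 + 30 + 31 + 31 + 30 + 31 + 30 + 31 + 31 + 29 + 31 + 30 + 31 + 30 + 31 + 31 + 30 + 31 + 30 + 31 + 31 + 28 + 31 + 30 + 31 + 30 + 31 + 31 + 30 + 31 + 30 + 31 + 31 + 28 + 31 + 30 + 23 = 1269.

1269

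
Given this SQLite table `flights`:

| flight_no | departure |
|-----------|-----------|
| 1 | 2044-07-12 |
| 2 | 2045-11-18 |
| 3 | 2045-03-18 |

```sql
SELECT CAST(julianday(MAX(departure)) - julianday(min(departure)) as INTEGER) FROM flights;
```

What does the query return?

494

MIN = 2044-07-12, MAX = 2045-11-18.
19 days remain in July 2044 after the 12th (31 − 12).
Full months from August 2044 through October 2045 contribute their day counts.
Then 18 days into November 2045.
Total: 19 + 31 + 30 + 31 + 30 + 31 + 31 + 28 + 31 + 30 + 31 + 30 + 31 + 31 + 30 + 31 + 18 = 494.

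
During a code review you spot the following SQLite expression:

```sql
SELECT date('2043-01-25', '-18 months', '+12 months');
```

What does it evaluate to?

Adding -18 months to 2043-01-25 gives 2041-07-25.
Adding +12 months to 2041-07-25 gives 2042-07-25.

2042-07-25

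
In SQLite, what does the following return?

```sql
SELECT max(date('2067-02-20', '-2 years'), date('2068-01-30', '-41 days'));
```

2067-12-20

date('2067-02-20', '-2 years') → 2065-02-20.
date('2068-01-30', '-41 days') → 2067-12-20.
Later of the two is 2067-12-20.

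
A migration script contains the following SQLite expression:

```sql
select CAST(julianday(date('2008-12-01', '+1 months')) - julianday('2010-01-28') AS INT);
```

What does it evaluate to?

Adding +1 month to 2008-12-01 gives 2009-01-01.
30 days remain in January 2009 after the 1st (31 − 1).
Full months from February 2009 through December 2009 contribute their day counts.
Then 28 days into January 2010.
Total: 30 + 28 + 31 + 30 + 31 + 30 + 31 + 31 + 30 + 31 + 30 + 31 + 28 = 392.
The subtraction is earlier − later, so the result is −392 → -392.

-392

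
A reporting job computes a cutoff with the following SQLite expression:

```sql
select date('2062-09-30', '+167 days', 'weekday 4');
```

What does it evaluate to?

2063-03-22

Applying '+167 days' to 2062-09-30: counting 167 days forward gives 2063-03-16.
`weekday 4` advances to the next Thursday; 2063-03-16 is a Friday, so it moves forward to 2063-03-22.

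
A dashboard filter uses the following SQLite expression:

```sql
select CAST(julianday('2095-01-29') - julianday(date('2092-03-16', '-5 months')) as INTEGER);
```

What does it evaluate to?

Adding -5 months to 2092-03-16 gives 2091-10-16.
15 days remain in October 2091 after the 16th (31 − 16).
Full months from November 2091 through December 2094 contribute their day counts.
Then 29 days into January 2095.
Total: 15 + 30 + 31 + 31 + 29 + 31 + 30 + 31 + 30 + 31 + 31 + 30 + 31 + 30 + 31 + 31 + 28 + 31 + 30 + 31 + 30 + 31 + 31 + 30 + 31 + 30 + 31 + 31 + 28 + 31 + 30 + 31 + 30 + 31 + 31 + 30 + 31 + 30 + 31 + 29 = 1201.

1201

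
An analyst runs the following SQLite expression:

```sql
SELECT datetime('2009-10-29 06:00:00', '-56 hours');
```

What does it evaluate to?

-56 hours from 2009-10-29 06:00:00 is 2009-10-26 22:00:00 (crosses midnight).

2009-10-26 22:00:00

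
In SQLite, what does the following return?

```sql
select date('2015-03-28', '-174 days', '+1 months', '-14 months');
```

Applying '-174 days' to 2015-03-28: counting 174 days back gives 2014-10-05.
Adding +1 month to 2014-10-05 gives 2014-11-05.
Adding -14 months to 2014-11-05 gives 2013-09-05.

2013-09-05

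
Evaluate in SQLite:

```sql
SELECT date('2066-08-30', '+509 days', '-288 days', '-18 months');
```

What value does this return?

Applying '+509 days' to 2066-08-30: counting 509 days forward gives 2068-01-21.
Applying '-288 days' to 2068-01-21: counting 288 days back gives 2067-04-08.
Adding -18 months to 2067-04-08 gives 2065-10-08.

2065-10-08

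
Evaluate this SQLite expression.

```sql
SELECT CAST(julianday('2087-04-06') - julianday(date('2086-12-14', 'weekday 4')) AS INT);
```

`weekday 4` advances to the next Thursday; 2086-12-14 is a Saturday, so it moves forward to 2086-12-19.
12 days remain in December 2086 after the 19th (31 − 19).
January 2087: 31 days.
February 2087: 28 days.
March 2087: 31 days.
Then 6 days into April 2087.
Total: 12 + 31 + 28 + 31 + 6 = 108.

108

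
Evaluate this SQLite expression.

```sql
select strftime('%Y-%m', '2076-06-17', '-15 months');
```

2075-03

First apply '-15 months': 2076-06-17 → 2075-03-17.
`%Y-%m` extracts the year-month: 2075-03.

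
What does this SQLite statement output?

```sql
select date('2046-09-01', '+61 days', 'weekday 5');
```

2046-11-02

Applying '+61 days' to 2046-09-01: counting 61 days forward gives 2046-11-01.
`weekday 5` advances to the next Friday; 2046-11-01 is a Thursday, so it moves forward to 2046-11-02.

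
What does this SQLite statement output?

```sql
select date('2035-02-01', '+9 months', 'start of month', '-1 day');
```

Adding +9 months to 2035-02-01 gives 2035-11-01.
`start of month` rewinds 2035-11-01 to 2035-11-01.
Going back 1 day from 2035-11-01 reaches 2035-10-31 (last day of October, 31 days).

2035-10-31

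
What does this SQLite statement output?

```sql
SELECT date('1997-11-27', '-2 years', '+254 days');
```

Adding -2 years to 1997-11-27 gives 1995-11-27.
Applying '+254 days' to 1995-11-27: counting 254 days forward gives 1996-08-07.

1996-08-07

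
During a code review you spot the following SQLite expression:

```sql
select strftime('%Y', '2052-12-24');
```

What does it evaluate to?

2052

`%Y` extracts the 4-digit year: 2052.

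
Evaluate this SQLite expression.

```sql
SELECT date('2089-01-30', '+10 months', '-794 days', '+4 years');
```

Adding +10 months to 2089-01-30 gives 2089-11-30.
Applying '-794 days' to 2089-11-30: counting 794 days back gives 2087-09-28.
Adding +4 years to 2087-09-28 gives 2091-09-28.

2091-09-28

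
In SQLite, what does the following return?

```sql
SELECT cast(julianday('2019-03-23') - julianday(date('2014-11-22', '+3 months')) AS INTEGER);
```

1490

Adding +3 months to 2014-11-22 gives 2015-02-22.
6 days remain in February 2015 after the 22nd (28 − 22).
Full months from March 2015 through February 2019 contribute their day counts.
Then 23 days into March 2019.
Total: 6 + 31 + 30 + 31 + 30 + 31 + 31 + 30 + 31 + 30 + 31 + 31 + 29 + 31 + 30 + 31 + 30 + 31 + 31 + 30 + 31 + 30 + 31 + 31 + 28 + 31 + 30 + 31 + 30 + 31 + 31 + 30 + 31 + 30 + 31 + 31 + 28 + 31 + 30 + 31 + 30 + 31 + 31 + 30 + 31 + 30 + 31 + 31 + 28 + 23 = 1490.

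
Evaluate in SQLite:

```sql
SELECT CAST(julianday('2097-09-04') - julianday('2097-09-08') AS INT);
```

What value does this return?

Both dates are in September 2097: 8 − 4 = 4.
The subtraction is earlier − later, so the result is −4 → -4.

-4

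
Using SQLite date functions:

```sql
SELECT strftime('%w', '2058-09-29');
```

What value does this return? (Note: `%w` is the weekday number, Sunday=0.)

0

2058-09-29 is a Sunday; with Sunday=0 that is 0.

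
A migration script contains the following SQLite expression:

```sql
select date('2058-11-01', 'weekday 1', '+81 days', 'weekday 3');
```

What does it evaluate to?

2059-01-29

`weekday 1` advances to the next Monday; 2058-11-01 is a Friday, so it moves forward to 2058-11-04.
Applying '+81 days' to 2058-11-04: counting 81 days forward gives 2059-01-24.
`weekday 3` advances to the next Wednesday; 2059-01-24 is a Friday, so it moves forward to 2059-01-29.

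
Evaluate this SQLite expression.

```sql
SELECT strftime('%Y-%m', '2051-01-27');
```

`%Y-%m` extracts the year-month: 2051-01.

2051-01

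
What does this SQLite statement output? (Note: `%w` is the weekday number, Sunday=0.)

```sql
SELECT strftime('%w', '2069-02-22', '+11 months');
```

First apply '+11 months': 2069-02-22 → 2070-01-22.
2070-01-22 is a Wednesday; with Sunday=0 that is 3.

3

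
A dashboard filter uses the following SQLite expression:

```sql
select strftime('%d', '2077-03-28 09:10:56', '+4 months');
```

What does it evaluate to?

28

First apply '+4 months': 2077-03-28 09:10:56 → 2077-07-28 09:10:56.
`%d` extracts the 2-digit day of month: 28.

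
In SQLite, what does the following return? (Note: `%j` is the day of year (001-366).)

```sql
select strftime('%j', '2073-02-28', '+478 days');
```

First apply '+478 days': 2073-02-28 → 2074-06-21.
Day-of-year for 2074-06-21: days since 2074-01-01 inclusive = 172, zero-padded to 172.

172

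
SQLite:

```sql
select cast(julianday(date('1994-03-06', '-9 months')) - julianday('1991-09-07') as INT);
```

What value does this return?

638

Adding -9 months to 1994-03-06 gives 1993-06-06.
23 days remain in September 1991 after the 7th (30 − 7).
Full months from October 1991 through May 1993 contribute their day counts.
Then 6 days into June 1993.
Total: 23 + 31 + 30 + 31 + 31 + 29 + 31 + 30 + 31 + 30 + 31 + 31 + 30 + 31 + 30 + 31 + 31 + 28 + 31 + 30 + 31 + 6 = 638.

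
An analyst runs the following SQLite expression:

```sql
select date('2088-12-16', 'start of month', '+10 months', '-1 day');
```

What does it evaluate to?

`start of month` rewinds 2088-12-16 to 2088-12-01.
Adding +10 months to 2088-12-01 gives 2089-10-01.
Going back 1 day from 2089-10-01 reaches 2089-09-30 (last day of September, 30 days).

2089-09-30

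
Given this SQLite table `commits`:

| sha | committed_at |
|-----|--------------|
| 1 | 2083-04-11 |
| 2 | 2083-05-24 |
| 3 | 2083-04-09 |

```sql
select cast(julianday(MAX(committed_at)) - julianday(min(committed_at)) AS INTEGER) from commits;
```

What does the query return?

MIN = 2083-04-09, MAX = 2083-05-24.
21 days remain in April 2083 after the 9th (30 − 9).
Then 24 days into May 2083.
Total: 21 + 24 = 45.

45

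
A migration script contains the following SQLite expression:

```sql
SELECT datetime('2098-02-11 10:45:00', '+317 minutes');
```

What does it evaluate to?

2098-02-11 16:02:00

317 minutes = 5h 17m; +317 minutes from 2098-02-11 10:45:00 is 2098-02-11 16:02:00.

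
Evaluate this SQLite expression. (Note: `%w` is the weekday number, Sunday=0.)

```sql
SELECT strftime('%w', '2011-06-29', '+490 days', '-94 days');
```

0

First apply '+490 days', '-94 days': 2011-06-29 → 2012-07-29.
2012-07-29 is a Sunday; with Sunday=0 that is 0.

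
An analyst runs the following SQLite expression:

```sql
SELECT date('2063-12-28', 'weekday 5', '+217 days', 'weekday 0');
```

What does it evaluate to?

2064-08-03

`weekday 5` advances to the next Friday; 2063-12-28 is already a Friday, so it stays at 2063-12-28.
Applying '+217 days' to 2063-12-28: counting 217 days forward gives 2064-08-01.
`weekday 0` advances to the next Sunday; 2064-08-01 is a Friday, so it moves forward to 2064-08-03.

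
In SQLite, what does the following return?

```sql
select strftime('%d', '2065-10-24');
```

24

`%d` extracts the 2-digit day of month: 24.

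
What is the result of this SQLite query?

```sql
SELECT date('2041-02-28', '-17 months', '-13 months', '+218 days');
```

Adding -17 months to 2041-02-28 gives 2039-09-28.
Adding -13 months to 2039-09-28 gives 2038-08-28.
Applying '+218 days' to 2038-08-28: counting 218 days forward gives 2039-04-03.

2039-04-03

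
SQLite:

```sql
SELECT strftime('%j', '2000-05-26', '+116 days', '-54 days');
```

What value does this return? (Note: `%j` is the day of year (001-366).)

209

First apply '+116 days', '-54 days': 2000-05-26 → 2000-07-27.
Day-of-year for 2000-07-27: days since 2000-01-01 inclusive = 209, zero-padded to 209.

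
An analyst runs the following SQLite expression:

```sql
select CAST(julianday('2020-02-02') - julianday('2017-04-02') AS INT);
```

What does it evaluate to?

28 days remain in April 2017 after the 2nd (30 − 2).
Full months from May 2017 through January 2020 contribute their day counts.
Then 2 days into February 2020.
Total: 28 + 31 + 30 + 31 + 31 + 30 + 31 + 30 + 31 + 31 + 28 + 31 + 30 + 31 + 30 + 31 + 31 + 30 + 31 + 30 + 31 + 31 + 28 + 31 + 30 + 31 + 30 + 31 + 31 + 30 + 31 + 30 + 31 + 31 + 2 = 1036.

1036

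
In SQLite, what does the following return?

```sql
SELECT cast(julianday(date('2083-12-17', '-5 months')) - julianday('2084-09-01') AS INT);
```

Adding -5 months to 2083-12-17 gives 2083-07-17.
14 days remain in July 2083 after the 17th (31 − 17).
Full months from August 2083 through August 2084 contribute their day counts.
Then 1 day into September 2084.
Total: 14 + 31 + 30 + 31 + 30 + 31 + 31 + 29 + 31 + 30 + 31 + 30 + 31 + 31 + 1 = 412.
The subtraction is earlier − later, so the result is −412 → -412.

-412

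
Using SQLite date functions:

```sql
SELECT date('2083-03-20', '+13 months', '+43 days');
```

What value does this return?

Adding +13 months to 2083-03-20 gives 2084-04-20.
Applying '+43 days' to 2084-04-20: counting 43 days forward gives 2084-06-02.

2084-06-02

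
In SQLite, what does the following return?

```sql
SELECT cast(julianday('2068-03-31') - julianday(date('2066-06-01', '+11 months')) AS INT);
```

335

Adding +11 months to 2066-06-01 gives 2067-05-01.
30 days remain in May 2067 after the 1st (31 − 1).
Full months from June 2067 through February 2068 contribute their day counts.
Then 31 days into March 2068.
Total: 30 + 30 + 31 + 31 + 30 + 31 + 30 + 31 + 31 + 29 + 31 = 335.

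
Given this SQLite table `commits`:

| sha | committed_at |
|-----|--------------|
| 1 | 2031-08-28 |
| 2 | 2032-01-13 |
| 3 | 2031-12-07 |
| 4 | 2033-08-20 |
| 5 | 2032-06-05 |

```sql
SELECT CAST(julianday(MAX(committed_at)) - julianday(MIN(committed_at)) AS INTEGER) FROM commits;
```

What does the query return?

MIN = 2031-08-28, MAX = 2033-08-20.
3 days remain in August 2031 after the 28th (31 − 28).
Full months from September 2031 through July 2033 contribute their day counts.
Then 20 days into August 2033.
Total: 3 + 30 + 31 + 30 + 31 + 31 + 29 + 31 + 30 + 31 + 30 + 31 + 31 + 30 + 31 + 30 + 31 + 31 + 28 + 31 + 30 + 31 + 30 + 31 + 20 = 723.

723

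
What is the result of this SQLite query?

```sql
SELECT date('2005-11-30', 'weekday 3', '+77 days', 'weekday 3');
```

`weekday 3` advances to the next Wednesday; 2005-11-30 is already a Wednesday, so it stays at 2005-11-30.
Applying '+77 days' to 2005-11-30: counting 77 days forward gives 2006-02-15.
`weekday 3` advances to the next Wednesday; 2006-02-15 is already a Wednesday, so it stays at 2006-02-15.

2006-02-15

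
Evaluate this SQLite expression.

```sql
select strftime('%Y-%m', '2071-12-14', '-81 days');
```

2071-09

First apply '-81 days': 2071-12-14 → 2071-09-24.
`%Y-%m` extracts the year-month: 2071-09.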